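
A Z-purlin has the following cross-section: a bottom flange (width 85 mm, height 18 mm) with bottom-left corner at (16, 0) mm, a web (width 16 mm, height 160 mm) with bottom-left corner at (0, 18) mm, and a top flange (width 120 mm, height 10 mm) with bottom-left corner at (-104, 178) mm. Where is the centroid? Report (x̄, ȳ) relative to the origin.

bottom flange: A = 85 × 18 = 1530.00, centroid at (58.50, 9.00).
web: A = 16 × 160 = 2560.00, centroid at (8.00, 98.00).
top flange: A = 120 × 10 = 1200.00, centroid at (-44.00, 183.00).
ΣA = 5290.00 mm², ΣAx̄ = 57185.00 mm³, ΣAȳ = 484250.00 mm³.
x̄ = 57185.00/5290.00 = 10.81 mm; ȳ = 484250.00/5290.00 = 91.54 mm.

x̄ = 10.81 mm, ȳ = 91.54 mm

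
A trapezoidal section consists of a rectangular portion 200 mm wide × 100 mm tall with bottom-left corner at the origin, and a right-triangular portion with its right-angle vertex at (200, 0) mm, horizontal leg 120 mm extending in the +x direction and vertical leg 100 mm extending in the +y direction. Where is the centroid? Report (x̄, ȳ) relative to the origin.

rectangular portion: A = 200 × 100 = 20000.00, centroid at (100.00, 50.00).
triangular portion: A = ½·120·100 = 6000.00, centroid at (240.00, 33.33).
ΣA = 26000.00 mm²
ΣAx̄ = (20000.00)(100.00) + (6000.00)(240.00) = 3440000.00 mm³
ΣAȳ = (20000.00)(50.00) + (6000.00)(33.33) = 1200000.00 mm³
x̄ = 3440000.00 / 26000.00 = 132.31 mm
ȳ = 1200000.00 / 26000.00 = 46.15 mm

x̄ = 132.31 mm, ȳ = 46.15 mm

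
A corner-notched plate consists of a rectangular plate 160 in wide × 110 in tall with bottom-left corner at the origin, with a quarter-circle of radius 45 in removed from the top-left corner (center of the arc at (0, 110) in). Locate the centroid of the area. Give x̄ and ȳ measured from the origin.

Part | A | x̄ᵢ | ȳᵢ | A·x̄ᵢ | A·ȳᵢ
plate | 17600.00 | 80.00 | 55.00 | 1408000.00 | 968000.00
removed quarter-circle | -1590.43 | 19.10 | 90.90 | -30375.00 | -144572.44
Σ | 16009.57 |  |  | 1377625.00 | 823427.56
x̄ = 1377625.00 / 16009.57 = 86.05 in
ȳ = 823427.56 / 16009.57 = 51.43 in

x̄ = 86.05 in, ȳ = 51.43 in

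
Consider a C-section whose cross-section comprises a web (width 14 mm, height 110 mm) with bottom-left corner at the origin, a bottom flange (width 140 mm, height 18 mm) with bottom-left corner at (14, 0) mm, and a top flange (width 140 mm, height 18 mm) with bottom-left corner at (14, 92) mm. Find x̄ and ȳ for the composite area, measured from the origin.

x̄ = 65.98 mm, ȳ = 55.00 mm

Part | A | x̄ᵢ | ȳᵢ | A·x̄ᵢ | A·ȳᵢ
web | 1540.00 | 7.00 | 55.00 | 10780.00 | 84700.00
bottom flange | 2520.00 | 84.00 | 9.00 | 211680.00 | 22680.00
top flange | 2520.00 | 84.00 | 101.00 | 211680.00 | 254520.00
Σ | 6580.00 |  |  | 434140.00 | 361900.00
x̄ = 434140.00 / 6580.00 = 65.98 mm
ȳ = 361900.00 / 6580.00 = 55.00 mm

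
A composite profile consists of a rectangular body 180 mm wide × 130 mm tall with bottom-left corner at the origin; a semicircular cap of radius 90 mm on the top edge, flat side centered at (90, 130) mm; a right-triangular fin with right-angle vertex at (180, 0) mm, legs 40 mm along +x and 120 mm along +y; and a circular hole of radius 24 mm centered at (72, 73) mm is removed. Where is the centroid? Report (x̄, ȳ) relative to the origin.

rectangular body: A = 180 × 130 = 23400.00, centroid at (90.00, 65.00).
semicircular top: A = ½π·90² = 12723.45, centroid at (90.00, 168.20).
triangular fin: A = ½·40·120 = 2400.00, centroid at (193.33, 40.00).
hole: A = −π·24² = -1809.56, centroid at (72.00, 73.00).
ΣA = 36713.89 mm², ΣAx̄ = 3584822.39 mm³, ΣAȳ = 3624950.84 mm³.
x̄ = 3584822.39/36713.89 = 97.64 mm; ȳ = 3624950.84/36713.89 = 98.74 mm.

x̄ = 97.64 mm, ȳ = 98.74 mm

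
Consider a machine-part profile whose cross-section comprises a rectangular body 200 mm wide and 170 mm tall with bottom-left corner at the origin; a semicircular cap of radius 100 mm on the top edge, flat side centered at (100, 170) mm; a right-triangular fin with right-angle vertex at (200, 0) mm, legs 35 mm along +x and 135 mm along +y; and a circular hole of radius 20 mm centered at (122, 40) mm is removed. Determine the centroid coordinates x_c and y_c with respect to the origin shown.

x_c = 104.65 mm, y_c = 123.65 mm

rectangular body: A = 200 × 170 = 34000.00, centroid at (100.00, 85.00).
semicircular top: A = ½π·100² = 15707.96, centroid at (100.00, 212.44).
triangular fin: A = ½·35·135 = 2362.50, centroid at (211.67, 45.00).
hole: A = −π·20² = -1256.64, centroid at (122.00, 40.00).
ΣA = 50813.83 mm²
ΣAx_c = (34000.00)(100.00) + (15707.96)(100.00) + (2362.50)(211.67) + (-1256.64)(122.00) = 5317549.11 mm³
ΣAy_c = (34000.00)(85.00) + (15707.96)(212.44) + (2362.50)(45.00) + (-1256.64)(40.00) = 6283067.44 mm³
x_c = 5317549.11 / 50813.83 = 104.65 mm
y_c = 6283067.44 / 50813.83 = 123.65 mm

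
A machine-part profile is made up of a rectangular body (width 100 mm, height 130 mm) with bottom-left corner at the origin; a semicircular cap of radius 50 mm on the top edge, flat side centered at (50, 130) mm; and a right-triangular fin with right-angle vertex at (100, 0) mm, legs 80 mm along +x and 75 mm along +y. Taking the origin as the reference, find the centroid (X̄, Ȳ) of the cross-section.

X̄ = 61.54 mm, Ȳ = 75.97 mm

Part | A | x̄ᵢ | ȳᵢ | A·x̄ᵢ | A·ȳᵢ
rectangular body | 13000.00 | 50.00 | 65.00 | 650000.00 | 845000.00
semicircular top | 3926.99 | 50.00 | 151.22 | 196349.54 | 593842.14
triangular fin | 3000.00 | 126.67 | 25.00 | 380000.00 | 75000.00
Σ | 19926.99 |  |  | 1226349.54 | 1513842.14
X̄ = 1226349.54 / 19926.99 = 61.54 mm
Ȳ = 1513842.14 / 19926.99 = 75.97 mm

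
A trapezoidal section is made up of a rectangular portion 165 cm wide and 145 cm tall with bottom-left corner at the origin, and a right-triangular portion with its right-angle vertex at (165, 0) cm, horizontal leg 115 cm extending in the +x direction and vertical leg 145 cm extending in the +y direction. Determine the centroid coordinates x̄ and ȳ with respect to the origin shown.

x̄ = 113.73 cm, ȳ = 66.25 cm

rectangular portion: A = 165 × 145 = 23925.00, centroid at (82.50, 72.50).
triangular portion: A = ½·115·145 = 8337.50, centroid at (203.33, 48.33).
ΣA = 32262.50 cm², ΣAx̄ = 3669104.17 cm³, ΣAȳ = 2137541.67 cm³.
x̄ = 3669104.17/32262.50 = 113.73 cm; ȳ = 2137541.67/32262.50 = 66.25 cm.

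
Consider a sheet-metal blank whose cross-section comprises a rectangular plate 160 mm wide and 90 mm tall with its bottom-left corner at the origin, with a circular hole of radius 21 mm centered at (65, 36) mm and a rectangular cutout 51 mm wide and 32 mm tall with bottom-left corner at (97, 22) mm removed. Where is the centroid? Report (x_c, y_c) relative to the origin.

x_c = 75.73 mm, y_c = 47.10 mm

plate: A = 160 × 90 = 14400.00, centroid at (80.00, 45.00).
hole 1: A = −π·21² = -1385.44, centroid at (65.00, 36.00).
hole 2: A = −(51 × 32) = -1632.00, centroid at (122.50, 38.00).
ΣA = 11382.56 mm², ΣAx_c = 862026.25 mm³, ΣAy_c = 536108.08 mm³.
x_c = 862026.25/11382.56 = 75.73 mm; y_c = 536108.08/11382.56 = 47.10 mm.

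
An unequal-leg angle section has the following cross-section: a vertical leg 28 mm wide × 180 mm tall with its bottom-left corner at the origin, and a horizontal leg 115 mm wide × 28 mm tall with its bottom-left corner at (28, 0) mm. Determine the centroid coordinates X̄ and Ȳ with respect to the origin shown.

X̄ = 41.87 mm, Ȳ = 60.37 mm

vertical leg: A = 28 × 180 = 5040.00, centroid at (14.00, 90.00).
horizontal leg: A = 115 × 28 = 3220.00, centroid at (85.50, 14.00).
ΣA = 8260.00 mm²
ΣAX̄ = (5040.00)(14.00) + (3220.00)(85.50) = 345870.00 mm³
ΣAȲ = (5040.00)(90.00) + (3220.00)(14.00) = 498680.00 mm³
X̄ = 345870.00 / 8260.00 = 41.87 mm
Ȳ = 498680.00 / 8260.00 = 60.37 mm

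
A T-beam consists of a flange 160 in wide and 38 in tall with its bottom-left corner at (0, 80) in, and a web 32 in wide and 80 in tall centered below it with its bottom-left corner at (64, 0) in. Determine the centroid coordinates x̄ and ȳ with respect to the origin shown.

Part | A | x̄ᵢ | ȳᵢ | A·x̄ᵢ | A·ȳᵢ
web | 2560.00 | 80.00 | 40.00 | 204800.00 | 102400.00
flange | 6080.00 | 80.00 | 99.00 | 486400.00 | 601920.00
Σ | 8640.00 |  |  | 691200.00 | 704320.00
x̄ = 691200.00 / 8640.00 = 80.00 in
ȳ = 704320.00 / 8640.00 = 81.52 in

x̄ = 80.00 in, ȳ = 81.52 in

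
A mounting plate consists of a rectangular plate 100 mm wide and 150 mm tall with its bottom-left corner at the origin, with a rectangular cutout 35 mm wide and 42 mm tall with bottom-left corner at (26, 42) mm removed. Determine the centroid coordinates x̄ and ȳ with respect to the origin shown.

x̄ = 50.71 mm, ȳ = 76.30 mm

plate: A = 100 × 150 = 15000.00, centroid at (50.00, 75.00).
hole: A = −(35 × 42) = -1470.00, centroid at (43.50, 63.00).
ΣA = 13530.00 mm²
ΣAx̄ = (15000.00)(50.00) + (-1470.00)(43.50) = 686055.00 mm³
ΣAȳ = (15000.00)(75.00) + (-1470.00)(63.00) = 1032390.00 mm³
x̄ = 686055.00 / 13530.00 = 50.71 mm
ȳ = 1032390.00 / 13530.00 = 76.30 mm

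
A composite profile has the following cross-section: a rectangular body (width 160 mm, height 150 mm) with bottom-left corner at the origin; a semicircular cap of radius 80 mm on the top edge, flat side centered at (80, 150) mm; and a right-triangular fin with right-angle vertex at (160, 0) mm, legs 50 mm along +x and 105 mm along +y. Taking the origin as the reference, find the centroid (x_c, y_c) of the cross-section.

rectangular body: A = 160 × 150 = 24000.00, centroid at (80.00, 75.00).
semicircular top: A = ½π·80² = 10053.10, centroid at (80.00, 183.95).
triangular fin: A = ½·50·105 = 2625.00, centroid at (176.67, 35.00).
ΣA = 36678.10 mm², ΣAx_c = 3187997.72 mm³, ΣAy_c = 3741172.81 mm³.
x_c = 3187997.72/36678.10 = 86.92 mm; y_c = 3741172.81/36678.10 = 102.00 mm.

x_c = 86.92 mm, y_c = 102.00 mm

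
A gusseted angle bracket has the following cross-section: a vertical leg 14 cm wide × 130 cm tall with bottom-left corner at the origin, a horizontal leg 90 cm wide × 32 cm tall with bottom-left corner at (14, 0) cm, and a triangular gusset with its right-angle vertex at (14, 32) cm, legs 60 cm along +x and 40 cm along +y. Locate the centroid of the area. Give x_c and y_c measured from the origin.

vertical leg: A = 14 × 130 = 1820.00, centroid at (7.00, 65.00).
horizontal leg: A = 90 × 32 = 2880.00, centroid at (59.00, 16.00).
gusset: A = ½·60·40 = 1200.00, centroid at (34.00, 45.33).
ΣA = 5900.00 cm²
ΣAx_c = (1820.00)(7.00) + (2880.00)(59.00) + (1200.00)(34.00) = 223460.00 cm³
ΣAy_c = (1820.00)(65.00) + (2880.00)(16.00) + (1200.00)(45.33) = 218780.00 cm³
x_c = 223460.00 / 5900.00 = 37.87 cm
y_c = 218780.00 / 5900.00 = 37.08 cm

x_c = 37.87 cm, y_c = 37.08 cm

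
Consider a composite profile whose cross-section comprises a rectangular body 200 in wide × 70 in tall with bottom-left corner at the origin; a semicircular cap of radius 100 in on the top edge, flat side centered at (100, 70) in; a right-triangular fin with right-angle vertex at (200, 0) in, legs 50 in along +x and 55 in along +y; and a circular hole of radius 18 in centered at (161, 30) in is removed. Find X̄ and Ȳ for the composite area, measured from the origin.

X̄ = 103.27 in, Ȳ = 74.87 in

rectangular body: A = 200 × 70 = 14000.00, centroid at (100.00, 35.00).
semicircular top: A = ½π·100² = 15707.96, centroid at (100.00, 112.44).
triangular fin: A = ½·50·55 = 1375.00, centroid at (216.67, 18.33).
hole: A = −π·18² = -1017.88, centroid at (161.00, 30.00).
ΣA = 30065.09 in²
ΣAX̄ = (14000.00)(100.00) + (15707.96)(100.00) + (1375.00)(216.67) + (-1017.88)(161.00) = 3104834.95 in³
ΣAȲ = (14000.00)(35.00) + (15707.96)(112.44) + (1375.00)(18.33) + (-1017.88)(30.00) = 2250896.15 in³
X̄ = 3104834.95 / 30065.09 = 103.27 in
Ȳ = 2250896.15 / 30065.09 = 74.87 in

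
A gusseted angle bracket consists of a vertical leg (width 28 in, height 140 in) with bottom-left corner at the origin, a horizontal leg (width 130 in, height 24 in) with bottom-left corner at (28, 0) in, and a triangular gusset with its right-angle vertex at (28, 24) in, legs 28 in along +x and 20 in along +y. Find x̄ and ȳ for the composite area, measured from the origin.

vertical leg: A = 28 × 140 = 3920.00, centroid at (14.00, 70.00).
horizontal leg: A = 130 × 24 = 3120.00, centroid at (93.00, 12.00).
gusset: A = ½·28·20 = 280.00, centroid at (37.33, 30.67).
ΣA = 7320.00 in², ΣAx̄ = 355493.33 in³, ΣAȳ = 320426.67 in³.
x̄ = 355493.33/7320.00 = 48.56 in; ȳ = 320426.67/7320.00 = 43.77 in.

x̄ = 48.56 in, ȳ = 43.77 in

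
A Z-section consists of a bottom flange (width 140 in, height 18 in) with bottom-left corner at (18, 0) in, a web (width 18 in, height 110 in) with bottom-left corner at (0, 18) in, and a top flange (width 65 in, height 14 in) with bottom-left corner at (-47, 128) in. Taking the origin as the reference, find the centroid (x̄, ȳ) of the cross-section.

bottom flange: A = 140 × 18 = 2520.00, centroid at (88.00, 9.00).
web: A = 18 × 110 = 1980.00, centroid at (9.00, 73.00).
top flange: A = 65 × 14 = 910.00, centroid at (-14.50, 135.00).
ΣA = 5410.00 in², ΣAx̄ = 226385.00 in³, ΣAȳ = 290070.00 in³.
x̄ = 226385.00/5410.00 = 41.85 in; ȳ = 290070.00/5410.00 = 53.62 in.

x̄ = 41.85 in, ȳ = 53.62 in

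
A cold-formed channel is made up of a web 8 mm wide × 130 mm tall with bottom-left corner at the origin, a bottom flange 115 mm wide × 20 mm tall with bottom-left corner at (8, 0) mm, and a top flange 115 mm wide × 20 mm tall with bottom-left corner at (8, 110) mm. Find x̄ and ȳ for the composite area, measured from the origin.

Part | A | x̄ᵢ | ȳᵢ | A·x̄ᵢ | A·ȳᵢ
web | 1040.00 | 4.00 | 65.00 | 4160.00 | 67600.00
bottom flange | 2300.00 | 65.50 | 10.00 | 150650.00 | 23000.00
top flange | 2300.00 | 65.50 | 120.00 | 150650.00 | 276000.00
Σ | 5640.00 |  |  | 305460.00 | 366600.00
x̄ = 305460.00 / 5640.00 = 54.16 mm
ȳ = 366600.00 / 5640.00 = 65.00 mm

x̄ = 54.16 mm, ȳ = 65.00 mm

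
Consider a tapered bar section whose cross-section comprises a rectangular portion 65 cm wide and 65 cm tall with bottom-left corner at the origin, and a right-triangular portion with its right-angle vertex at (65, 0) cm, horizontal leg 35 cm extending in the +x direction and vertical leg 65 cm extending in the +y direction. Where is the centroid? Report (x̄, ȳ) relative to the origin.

rectangular portion: A = 65 × 65 = 4225.00, centroid at (32.50, 32.50).
triangular portion: A = ½·35·65 = 1137.50, centroid at (76.67, 21.67).
ΣA = 5362.50 cm², ΣAx̄ = 224520.83 cm³, ΣAȳ = 161958.33 cm³.
x̄ = 224520.83/5362.50 = 41.87 cm; ȳ = 161958.33/5362.50 = 30.20 cm.

x̄ = 41.87 cm, ȳ = 30.20 cm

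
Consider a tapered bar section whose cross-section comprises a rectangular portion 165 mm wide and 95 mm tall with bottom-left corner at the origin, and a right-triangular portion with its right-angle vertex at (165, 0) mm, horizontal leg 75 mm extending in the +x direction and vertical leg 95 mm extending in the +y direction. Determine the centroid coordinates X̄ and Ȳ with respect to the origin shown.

Part | A | x̄ᵢ | ȳᵢ | A·x̄ᵢ | A·ȳᵢ
rectangular portion | 15675.00 | 82.50 | 47.50 | 1293187.50 | 744562.50
triangular portion | 3562.50 | 190.00 | 31.67 | 676875.00 | 112812.50
Σ | 19237.50 |  |  | 1970062.50 | 857375.00
X̄ = 1970062.50 / 19237.50 = 102.41 mm
Ȳ = 857375.00 / 19237.50 = 44.57 mm

X̄ = 102.41 mm, Ȳ = 44.57 mm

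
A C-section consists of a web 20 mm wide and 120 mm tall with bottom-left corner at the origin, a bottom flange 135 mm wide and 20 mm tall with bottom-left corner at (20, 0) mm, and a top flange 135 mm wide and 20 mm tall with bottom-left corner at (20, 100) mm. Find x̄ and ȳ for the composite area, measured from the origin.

x̄ = 63.65 mm, ȳ = 60.00 mm

Part | A | x̄ᵢ | ȳᵢ | A·x̄ᵢ | A·ȳᵢ
web | 2400.00 | 10.00 | 60.00 | 24000.00 | 144000.00
bottom flange | 2700.00 | 87.50 | 10.00 | 236250.00 | 27000.00
top flange | 2700.00 | 87.50 | 110.00 | 236250.00 | 297000.00
Σ | 7800.00 |  |  | 496500.00 | 468000.00
x̄ = 496500.00 / 7800.00 = 63.65 mm
ȳ = 468000.00 / 7800.00 = 60.00 mm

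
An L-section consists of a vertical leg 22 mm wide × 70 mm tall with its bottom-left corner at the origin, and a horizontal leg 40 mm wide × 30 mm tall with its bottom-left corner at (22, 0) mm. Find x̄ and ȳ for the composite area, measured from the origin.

Part | A | x̄ᵢ | ȳᵢ | A·x̄ᵢ | A·ȳᵢ
vertical leg | 1540.00 | 11.00 | 35.00 | 16940.00 | 53900.00
horizontal leg | 1200.00 | 42.00 | 15.00 | 50400.00 | 18000.00
Σ | 2740.00 |  |  | 67340.00 | 71900.00
x̄ = 67340.00 / 2740.00 = 24.58 mm
ȳ = 71900.00 / 2740.00 = 26.24 mm

x̄ = 24.58 mm, ȳ = 26.24 mm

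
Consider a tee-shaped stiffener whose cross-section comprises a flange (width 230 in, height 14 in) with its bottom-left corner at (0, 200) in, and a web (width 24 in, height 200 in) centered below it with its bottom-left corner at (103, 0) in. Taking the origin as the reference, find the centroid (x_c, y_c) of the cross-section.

web: A = 24 × 200 = 4800.00, centroid at (115.00, 100.00).
flange: A = 230 × 14 = 3220.00, centroid at (115.00, 207.00).
ΣA = 8020.00 in², ΣAx_c = 922300.00 in³, ΣAy_c = 1146540.00 in³.
x_c = 922300.00/8020.00 = 115.00 in; y_c = 1146540.00/8020.00 = 142.96 in.

x_c = 115.00 in, y_c = 142.96 in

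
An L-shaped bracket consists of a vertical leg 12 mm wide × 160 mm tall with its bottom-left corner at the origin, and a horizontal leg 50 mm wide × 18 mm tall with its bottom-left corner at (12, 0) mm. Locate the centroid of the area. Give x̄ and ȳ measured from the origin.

vertical leg: A = 12 × 160 = 1920.00, centroid at (6.00, 80.00).
horizontal leg: A = 50 × 18 = 900.00, centroid at (37.00, 9.00).
ΣA = 2820.00 mm², ΣAx̄ = 44820.00 mm³, ΣAȳ = 161700.00 mm³.
x̄ = 44820.00/2820.00 = 15.89 mm; ȳ = 161700.00/2820.00 = 57.34 mm.

x̄ = 15.89 mm, ȳ = 57.34 mm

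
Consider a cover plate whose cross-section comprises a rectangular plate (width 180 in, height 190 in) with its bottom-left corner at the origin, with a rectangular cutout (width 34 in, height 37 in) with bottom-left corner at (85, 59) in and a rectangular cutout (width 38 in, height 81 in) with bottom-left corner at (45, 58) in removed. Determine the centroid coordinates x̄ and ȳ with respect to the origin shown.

Part | A | x̄ᵢ | ȳᵢ | A·x̄ᵢ | A·ȳᵢ
plate | 34200.00 | 90.00 | 95.00 | 3078000.00 | 3249000.00
hole 1 | -1258.00 | 102.00 | 77.50 | -128316.00 | -97495.00
hole 2 | -3078.00 | 64.00 | 98.50 | -196992.00 | -303183.00
Σ | 29864.00 |  |  | 2752692.00 | 2848322.00
x̄ = 2752692.00 / 29864.00 = 92.17 in
ȳ = 2848322.00 / 29864.00 = 95.38 in

x̄ = 92.17 in, ȳ = 95.38 in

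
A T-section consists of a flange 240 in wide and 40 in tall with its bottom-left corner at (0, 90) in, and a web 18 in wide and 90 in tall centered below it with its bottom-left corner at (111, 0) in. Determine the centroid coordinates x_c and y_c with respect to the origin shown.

Part | A | x̄ᵢ | ȳᵢ | A·x̄ᵢ | A·ȳᵢ
web | 1620.00 | 120.00 | 45.00 | 194400.00 | 72900.00
flange | 9600.00 | 120.00 | 110.00 | 1152000.00 | 1056000.00
Σ | 11220.00 |  |  | 1346400.00 | 1128900.00
x_c = 1346400.00 / 11220.00 = 120.00 in
y_c = 1128900.00 / 11220.00 = 100.61 in

x_c = 120.00 in, y_c = 100.61 in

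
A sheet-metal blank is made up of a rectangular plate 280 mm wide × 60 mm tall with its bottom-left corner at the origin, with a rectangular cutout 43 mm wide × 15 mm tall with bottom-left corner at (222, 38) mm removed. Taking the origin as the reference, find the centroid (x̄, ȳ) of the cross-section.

plate: A = 280 × 60 = 16800.00, centroid at (140.00, 30.00).
hole: A = −(43 × 15) = -645.00, centroid at (243.50, 45.50).
ΣA = 16155.00 mm²
ΣAx̄ = (16800.00)(140.00) + (-645.00)(243.50) = 2194942.50 mm³
ΣAȳ = (16800.00)(30.00) + (-645.00)(45.50) = 474652.50 mm³
x̄ = 2194942.50 / 16155.00 = 135.87 mm
ȳ = 474652.50 / 16155.00 = 29.38 mm

x̄ = 135.87 mm, ȳ = 29.38 mm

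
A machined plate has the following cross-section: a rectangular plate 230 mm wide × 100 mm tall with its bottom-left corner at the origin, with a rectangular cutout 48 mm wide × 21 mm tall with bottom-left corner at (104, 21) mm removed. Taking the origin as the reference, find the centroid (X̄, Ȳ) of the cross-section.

X̄ = 114.40 mm, Ȳ = 50.85 mm

Part | A | x̄ᵢ | ȳᵢ | A·x̄ᵢ | A·ȳᵢ
plate | 23000.00 | 115.00 | 50.00 | 2645000.00 | 1150000.00
hole | -1008.00 | 128.00 | 31.50 | -129024.00 | -31752.00
Σ | 21992.00 |  |  | 2515976.00 | 1118248.00
X̄ = 2515976.00 / 21992.00 = 114.40 mm
Ȳ = 1118248.00 / 21992.00 = 50.85 mm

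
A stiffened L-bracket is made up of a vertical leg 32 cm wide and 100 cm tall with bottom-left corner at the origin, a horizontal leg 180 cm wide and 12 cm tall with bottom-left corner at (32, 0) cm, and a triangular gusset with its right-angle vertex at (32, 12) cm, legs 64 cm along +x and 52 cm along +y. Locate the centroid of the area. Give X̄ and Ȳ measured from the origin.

Part | A | x̄ᵢ | ȳᵢ | A·x̄ᵢ | A·ȳᵢ
vertical leg | 3200.00 | 16.00 | 50.00 | 51200.00 | 160000.00
horizontal leg | 2160.00 | 122.00 | 6.00 | 263520.00 | 12960.00
gusset | 1664.00 | 53.33 | 29.33 | 88746.67 | 48810.67
Σ | 7024.00 |  |  | 403466.67 | 221770.67
X̄ = 403466.67 / 7024.00 = 57.44 cm
Ȳ = 221770.67 / 7024.00 = 31.57 cm

X̄ = 57.44 cm, Ȳ = 31.57 cm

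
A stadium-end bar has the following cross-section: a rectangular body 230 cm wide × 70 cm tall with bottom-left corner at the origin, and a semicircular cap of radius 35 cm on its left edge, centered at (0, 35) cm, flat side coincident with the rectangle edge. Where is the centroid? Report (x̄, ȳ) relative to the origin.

Part | A | x̄ᵢ | ȳᵢ | A·x̄ᵢ | A·ȳᵢ
rectangular body | 16100.00 | 115.00 | 35.00 | 1851500.00 | 563500.00
semicircular end | 1924.23 | -14.85 | 35.00 | -28583.33 | 67347.89
Σ | 18024.23 |  |  | 1822916.67 | 630847.89
x̄ = 1822916.67 / 18024.23 = 101.14 cm
ȳ = 630847.89 / 18024.23 = 35.00 cm

x̄ = 101.14 cm, ȳ = 35.00 cm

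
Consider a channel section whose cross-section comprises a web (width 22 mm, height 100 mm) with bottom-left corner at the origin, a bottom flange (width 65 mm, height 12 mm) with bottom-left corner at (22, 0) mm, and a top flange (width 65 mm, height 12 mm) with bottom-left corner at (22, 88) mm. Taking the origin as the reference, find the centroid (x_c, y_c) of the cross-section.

x_c = 29.05 mm, y_c = 50.00 mm

web: A = 22 × 100 = 2200.00, centroid at (11.00, 50.00).
bottom flange: A = 65 × 12 = 780.00, centroid at (54.50, 6.00).
top flange: A = 65 × 12 = 780.00, centroid at (54.50, 94.00).
ΣA = 3760.00 mm²
ΣAx_c = (2200.00)(11.00) + (780.00)(54.50) + (780.00)(54.50) = 109220.00 mm³
ΣAy_c = (2200.00)(50.00) + (780.00)(6.00) + (780.00)(94.00) = 188000.00 mm³
x_c = 109220.00 / 3760.00 = 29.05 mm
y_c = 188000.00 / 3760.00 = 50.00 mm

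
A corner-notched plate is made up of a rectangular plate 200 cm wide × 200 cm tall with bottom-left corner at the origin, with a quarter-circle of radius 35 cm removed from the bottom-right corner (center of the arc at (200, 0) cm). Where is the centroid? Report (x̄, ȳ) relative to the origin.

x̄ = 97.90 cm, ȳ = 102.10 cm

plate: A = 200 × 200 = 40000.00, centroid at (100.00, 100.00).
removed quarter-circle: A = −¼π·35² = -962.11, centroid at (185.15, 14.85).
ΣA = 39037.89 cm², ΣAx̄ = 3821869.12 cm³, ΣAȳ = 3985708.33 cm³.
x̄ = 3821869.12/39037.89 = 97.90 cm; ȳ = 3985708.33/39037.89 = 102.10 cm.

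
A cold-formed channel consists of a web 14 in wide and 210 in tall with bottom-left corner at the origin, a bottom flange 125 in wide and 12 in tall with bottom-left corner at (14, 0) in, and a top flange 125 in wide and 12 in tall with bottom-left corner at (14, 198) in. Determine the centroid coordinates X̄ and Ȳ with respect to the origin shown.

X̄ = 42.10 in, Ȳ = 105.00 in

Part | A | x̄ᵢ | ȳᵢ | A·x̄ᵢ | A·ȳᵢ
web | 2940.00 | 7.00 | 105.00 | 20580.00 | 308700.00
bottom flange | 1500.00 | 76.50 | 6.00 | 114750.00 | 9000.00
top flange | 1500.00 | 76.50 | 204.00 | 114750.00 | 306000.00
Σ | 5940.00 |  |  | 250080.00 | 623700.00
X̄ = 250080.00 / 5940.00 = 42.10 in
Ȳ = 623700.00 / 5940.00 = 105.00 in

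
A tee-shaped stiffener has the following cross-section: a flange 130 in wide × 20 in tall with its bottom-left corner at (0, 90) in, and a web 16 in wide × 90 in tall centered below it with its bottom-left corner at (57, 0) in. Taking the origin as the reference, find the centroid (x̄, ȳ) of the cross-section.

Part | A | x̄ᵢ | ȳᵢ | A·x̄ᵢ | A·ȳᵢ
web | 1440.00 | 65.00 | 45.00 | 93600.00 | 64800.00
flange | 2600.00 | 65.00 | 100.00 | 169000.00 | 260000.00
Σ | 4040.00 |  |  | 262600.00 | 324800.00
x̄ = 262600.00 / 4040.00 = 65.00 in
ȳ = 324800.00 / 4040.00 = 80.40 in

x̄ = 65.00 in, ȳ = 80.40 in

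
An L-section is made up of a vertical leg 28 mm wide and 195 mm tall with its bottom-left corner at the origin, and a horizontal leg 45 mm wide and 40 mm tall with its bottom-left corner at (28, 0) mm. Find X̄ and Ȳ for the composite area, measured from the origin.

X̄ = 23.05 mm, Ȳ = 78.29 mm

Part | A | x̄ᵢ | ȳᵢ | A·x̄ᵢ | A·ȳᵢ
vertical leg | 5460.00 | 14.00 | 97.50 | 76440.00 | 532350.00
horizontal leg | 1800.00 | 50.50 | 20.00 | 90900.00 | 36000.00
Σ | 7260.00 |  |  | 167340.00 | 568350.00
X̄ = 167340.00 / 7260.00 = 23.05 mm
Ȳ = 568350.00 / 7260.00 = 78.29 mm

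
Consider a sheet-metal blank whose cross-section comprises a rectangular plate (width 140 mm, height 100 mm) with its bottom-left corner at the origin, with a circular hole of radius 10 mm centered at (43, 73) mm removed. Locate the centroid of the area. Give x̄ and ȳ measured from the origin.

plate: A = 140 × 100 = 14000.00, centroid at (70.00, 50.00).
hole: A = −π·10² = -314.16, centroid at (43.00, 73.00).
ΣA = 13685.84 mm²
ΣAx̄ = (14000.00)(70.00) + (-314.16)(43.00) = 966491.15 mm³
ΣAȳ = (14000.00)(50.00) + (-314.16)(73.00) = 677066.37 mm³
x̄ = 966491.15 / 13685.84 = 70.62 mm
ȳ = 677066.37 / 13685.84 = 49.47 mm

x̄ = 70.62 mm, ȳ = 49.47 mm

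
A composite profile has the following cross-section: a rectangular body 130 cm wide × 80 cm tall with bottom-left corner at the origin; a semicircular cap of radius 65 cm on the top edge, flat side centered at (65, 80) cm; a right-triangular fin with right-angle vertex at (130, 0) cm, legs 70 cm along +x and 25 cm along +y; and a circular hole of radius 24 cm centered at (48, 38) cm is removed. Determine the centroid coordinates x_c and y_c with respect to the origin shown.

Part | A | x̄ᵢ | ȳᵢ | A·x̄ᵢ | A·ȳᵢ
rectangular body | 10400.00 | 65.00 | 40.00 | 676000.00 | 416000.00
semicircular top | 6636.61 | 65.00 | 107.59 | 431379.94 | 714012.49
triangular fin | 875.00 | 153.33 | 8.33 | 134166.67 | 7291.67
hole | -1809.56 | 48.00 | 38.00 | -86858.75 | -68763.18
Σ | 16102.06 |  |  | 1154687.85 | 1068540.98
x_c = 1154687.85 / 16102.06 = 71.71 cm
y_c = 1068540.98 / 16102.06 = 66.36 cm

x_c = 71.71 cm, y_c = 66.36 cm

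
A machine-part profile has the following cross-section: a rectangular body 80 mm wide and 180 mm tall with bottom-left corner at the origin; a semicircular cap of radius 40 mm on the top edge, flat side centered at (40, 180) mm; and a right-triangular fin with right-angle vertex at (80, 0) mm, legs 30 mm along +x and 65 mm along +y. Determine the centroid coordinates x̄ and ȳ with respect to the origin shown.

x̄ = 42.73 mm, ȳ = 101.31 mm

rectangular body: A = 80 × 180 = 14400.00, centroid at (40.00, 90.00).
semicircular top: A = ½π·40² = 2513.27, centroid at (40.00, 196.98).
triangular fin: A = ½·30·65 = 975.00, centroid at (90.00, 21.67).
ΣA = 17888.27 mm², ΣAx̄ = 764280.96 mm³, ΣAȳ = 1812181.01 mm³.
x̄ = 764280.96/17888.27 = 42.73 mm; ȳ = 1812181.01/17888.27 = 101.31 mm.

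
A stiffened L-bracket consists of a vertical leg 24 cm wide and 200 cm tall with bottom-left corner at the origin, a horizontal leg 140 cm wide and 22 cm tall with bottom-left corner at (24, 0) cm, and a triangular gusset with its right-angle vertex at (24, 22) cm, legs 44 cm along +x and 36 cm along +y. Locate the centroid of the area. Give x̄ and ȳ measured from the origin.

x̄ = 43.56 cm, ȳ = 62.36 cm

Part | A | x̄ᵢ | ȳᵢ | A·x̄ᵢ | A·ȳᵢ
vertical leg | 4800.00 | 12.00 | 100.00 | 57600.00 | 480000.00
horizontal leg | 3080.00 | 94.00 | 11.00 | 289520.00 | 33880.00
gusset | 792.00 | 38.67 | 34.00 | 30624.00 | 26928.00
Σ | 8672.00 |  |  | 377744.00 | 540808.00
x̄ = 377744.00 / 8672.00 = 43.56 cm
ȳ = 540808.00 / 8672.00 = 62.36 cm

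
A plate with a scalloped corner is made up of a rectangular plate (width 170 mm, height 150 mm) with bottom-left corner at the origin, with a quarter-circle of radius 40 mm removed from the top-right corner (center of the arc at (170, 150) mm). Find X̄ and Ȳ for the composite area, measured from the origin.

X̄ = 81.47 mm, Ȳ = 71.99 mm

plate: A = 170 × 150 = 25500.00, centroid at (85.00, 75.00).
removed quarter-circle: A = −¼π·40² = -1256.64, centroid at (153.02, 133.02).
ΣA = 24243.36 mm²
ΣAX̄ = (25500.00)(85.00) + (-1256.64)(153.02) = 1975205.03 mm³
ΣAȲ = (25500.00)(75.00) + (-1256.64)(133.02) = 1745337.77 mm³
X̄ = 1975205.03 / 24243.36 = 81.47 mm
Ȳ = 1745337.77 / 24243.36 = 71.99 mm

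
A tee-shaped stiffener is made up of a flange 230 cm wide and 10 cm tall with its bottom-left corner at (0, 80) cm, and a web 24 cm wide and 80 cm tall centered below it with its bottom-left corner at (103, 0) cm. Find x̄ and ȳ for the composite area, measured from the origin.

web: A = 24 × 80 = 1920.00, centroid at (115.00, 40.00).
flange: A = 230 × 10 = 2300.00, centroid at (115.00, 85.00).
ΣA = 4220.00 cm²
ΣAx̄ = (1920.00)(115.00) + (2300.00)(115.00) = 485300.00 cm³
ΣAȳ = (1920.00)(40.00) + (2300.00)(85.00) = 272300.00 cm³
x̄ = 485300.00 / 4220.00 = 115.00 cm
ȳ = 272300.00 / 4220.00 = 64.53 cm

x̄ = 115.00 cm, ȳ = 64.53 cm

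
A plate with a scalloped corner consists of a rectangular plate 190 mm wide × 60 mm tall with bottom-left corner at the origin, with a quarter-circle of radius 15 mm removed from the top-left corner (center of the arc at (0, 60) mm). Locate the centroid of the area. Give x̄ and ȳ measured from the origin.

plate: A = 190 × 60 = 11400.00, centroid at (95.00, 30.00).
removed quarter-circle: A = −¼π·15² = -176.71, centroid at (6.37, 53.63).
ΣA = 11223.29 mm²
ΣAx̄ = (11400.00)(95.00) + (-176.71)(6.37) = 1081875.00 mm³
ΣAȳ = (11400.00)(30.00) + (-176.71)(53.63) = 332522.12 mm³
x̄ = 1081875.00 / 11223.29 = 96.40 mm
ȳ = 332522.12 / 11223.29 = 29.63 mm

x̄ = 96.40 mm, ȳ = 29.63 mm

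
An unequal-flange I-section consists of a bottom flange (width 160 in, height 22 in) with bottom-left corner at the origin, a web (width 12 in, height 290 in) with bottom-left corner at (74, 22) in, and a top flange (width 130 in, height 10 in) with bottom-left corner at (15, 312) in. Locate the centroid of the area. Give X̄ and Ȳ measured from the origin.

bottom flange: A = 160 × 22 = 3520.00, centroid at (80.00, 11.00).
web: A = 12 × 290 = 3480.00, centroid at (80.00, 167.00).
top flange: A = 130 × 10 = 1300.00, centroid at (80.00, 317.00).
ΣA = 8300.00 in², ΣAX̄ = 664000.00 in³, ΣAȲ = 1031980.00 in³.
X̄ = 664000.00/8300.00 = 80.00 in; Ȳ = 1031980.00/8300.00 = 124.33 in.

X̄ = 80.00 in, Ȳ = 124.33 in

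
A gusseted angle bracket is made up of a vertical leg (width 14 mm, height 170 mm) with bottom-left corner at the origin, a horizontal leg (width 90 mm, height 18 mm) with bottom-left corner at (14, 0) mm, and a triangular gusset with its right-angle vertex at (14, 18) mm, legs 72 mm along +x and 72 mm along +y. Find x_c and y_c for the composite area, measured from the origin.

x_c = 31.97 mm, y_c = 49.42 mm

Part | A | x̄ᵢ | ȳᵢ | A·x̄ᵢ | A·ȳᵢ
vertical leg | 2380.00 | 7.00 | 85.00 | 16660.00 | 202300.00
horizontal leg | 1620.00 | 59.00 | 9.00 | 95580.00 | 14580.00
gusset | 2592.00 | 38.00 | 42.00 | 98496.00 | 108864.00
Σ | 6592.00 |  |  | 210736.00 | 325744.00
x_c = 210736.00 / 6592.00 = 31.97 mm
y_c = 325744.00 / 6592.00 = 49.42 mm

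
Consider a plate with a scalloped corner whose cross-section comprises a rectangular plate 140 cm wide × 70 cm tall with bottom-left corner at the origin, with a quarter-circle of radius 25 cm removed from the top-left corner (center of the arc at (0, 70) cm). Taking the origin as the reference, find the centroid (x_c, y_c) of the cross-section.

x_c = 73.13 cm, y_c = 33.71 cm

plate: A = 140 × 70 = 9800.00, centroid at (70.00, 35.00).
removed quarter-circle: A = −¼π·25² = -490.87, centroid at (10.61, 59.39).
ΣA = 9309.13 cm²
ΣAx_c = (9800.00)(70.00) + (-490.87)(10.61) = 680791.67 cm³
ΣAy_c = (9800.00)(35.00) + (-490.87)(59.39) = 313847.16 cm³
x_c = 680791.67 / 9309.13 = 73.13 cm
y_c = 313847.16 / 9309.13 = 33.71 cm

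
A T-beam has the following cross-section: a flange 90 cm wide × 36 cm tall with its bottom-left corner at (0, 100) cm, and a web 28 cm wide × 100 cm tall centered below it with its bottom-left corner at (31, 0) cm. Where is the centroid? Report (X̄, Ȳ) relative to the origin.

Part | A | x̄ᵢ | ȳᵢ | A·x̄ᵢ | A·ȳᵢ
web | 2800.00 | 45.00 | 50.00 | 126000.00 | 140000.00
flange | 3240.00 | 45.00 | 118.00 | 145800.00 | 382320.00
Σ | 6040.00 |  |  | 271800.00 | 522320.00
X̄ = 271800.00 / 6040.00 = 45.00 cm
Ȳ = 522320.00 / 6040.00 = 86.48 cm

X̄ = 45.00 cm, Ȳ = 86.48 cm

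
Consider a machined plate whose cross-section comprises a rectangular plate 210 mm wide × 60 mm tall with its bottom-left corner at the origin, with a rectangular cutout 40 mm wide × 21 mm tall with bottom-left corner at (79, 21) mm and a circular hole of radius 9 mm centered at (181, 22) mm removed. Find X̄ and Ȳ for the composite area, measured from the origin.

Part | A | x̄ᵢ | ȳᵢ | A·x̄ᵢ | A·ȳᵢ
plate | 12600.00 | 105.00 | 30.00 | 1323000.00 | 378000.00
hole 1 | -840.00 | 99.00 | 31.50 | -83160.00 | -26460.00
hole 2 | -254.47 | 181.00 | 22.00 | -46058.89 | -5598.32
Σ | 11505.53 |  |  | 1193781.11 | 345941.68
X̄ = 1193781.11 / 11505.53 = 103.76 mm
Ȳ = 345941.68 / 11505.53 = 30.07 mm

X̄ = 103.76 mm, Ȳ = 30.07 mm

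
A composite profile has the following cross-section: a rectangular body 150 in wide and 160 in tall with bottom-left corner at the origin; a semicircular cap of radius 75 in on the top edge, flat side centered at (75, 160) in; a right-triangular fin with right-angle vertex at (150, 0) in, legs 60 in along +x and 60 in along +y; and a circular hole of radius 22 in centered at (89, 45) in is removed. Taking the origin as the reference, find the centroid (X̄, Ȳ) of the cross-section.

X̄ = 79.52 in, Ȳ = 108.18 in

rectangular body: A = 150 × 160 = 24000.00, centroid at (75.00, 80.00).
semicircular top: A = ½π·75² = 8835.73, centroid at (75.00, 191.83).
triangular fin: A = ½·60·60 = 1800.00, centroid at (170.00, 20.00).
hole: A = −π·22² = -1520.53, centroid at (89.00, 45.00).
ΣA = 33115.20 in²
ΣAX̄ = (24000.00)(75.00) + (8835.73)(75.00) + (1800.00)(170.00) + (-1520.53)(89.00) = 2633352.46 in³
ΣAȲ = (24000.00)(80.00) + (8835.73)(191.83) + (1800.00)(20.00) + (-1520.53)(45.00) = 3582542.81 in³
X̄ = 2633352.46 / 33115.20 = 79.52 in
Ȳ = 3582542.81 / 33115.20 = 108.18 in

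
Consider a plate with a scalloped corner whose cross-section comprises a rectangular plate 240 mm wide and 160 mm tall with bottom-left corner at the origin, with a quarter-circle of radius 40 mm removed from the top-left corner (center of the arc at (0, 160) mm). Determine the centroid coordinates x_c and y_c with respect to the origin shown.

plate: A = 240 × 160 = 38400.00, centroid at (120.00, 80.00).
removed quarter-circle: A = −¼π·40² = -1256.64, centroid at (16.98, 143.02).
ΣA = 37143.36 mm²
ΣAx_c = (38400.00)(120.00) + (-1256.64)(16.98) = 4586666.67 mm³
ΣAy_c = (38400.00)(80.00) + (-1256.64)(143.02) = 2892271.40 mm³
x_c = 4586666.67 / 37143.36 = 123.49 mm
y_c = 2892271.40 / 37143.36 = 77.87 mm

x_c = 123.49 mm, y_c = 77.87 mm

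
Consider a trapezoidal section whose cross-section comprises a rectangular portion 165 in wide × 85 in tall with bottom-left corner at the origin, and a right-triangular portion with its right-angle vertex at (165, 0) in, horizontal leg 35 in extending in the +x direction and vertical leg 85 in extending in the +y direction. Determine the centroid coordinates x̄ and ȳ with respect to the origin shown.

x̄ = 91.53 in, ȳ = 41.14 in

rectangular portion: A = 165 × 85 = 14025.00, centroid at (82.50, 42.50).
triangular portion: A = ½·35·85 = 1487.50, centroid at (176.67, 28.33).
ΣA = 15512.50 in²
ΣAx̄ = (14025.00)(82.50) + (1487.50)(176.67) = 1419854.17 in³
ΣAȳ = (14025.00)(42.50) + (1487.50)(28.33) = 638208.33 in³
x̄ = 1419854.17 / 15512.50 = 91.53 in
ȳ = 638208.33 / 15512.50 = 41.14 in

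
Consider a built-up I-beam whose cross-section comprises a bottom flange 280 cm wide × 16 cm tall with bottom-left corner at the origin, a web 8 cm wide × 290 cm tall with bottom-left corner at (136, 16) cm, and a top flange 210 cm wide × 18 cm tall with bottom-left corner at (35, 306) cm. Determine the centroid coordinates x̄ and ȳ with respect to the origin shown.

bottom flange: A = 280 × 16 = 4480.00, centroid at (140.00, 8.00).
web: A = 8 × 290 = 2320.00, centroid at (140.00, 161.00).
top flange: A = 210 × 18 = 3780.00, centroid at (140.00, 315.00).
ΣA = 10580.00 cm²
ΣAx̄ = (4480.00)(140.00) + (2320.00)(140.00) + (3780.00)(140.00) = 1481200.00 cm³
ΣAȳ = (4480.00)(8.00) + (2320.00)(161.00) + (3780.00)(315.00) = 1600060.00 cm³
x̄ = 1481200.00 / 10580.00 = 140.00 cm
ȳ = 1600060.00 / 10580.00 = 151.23 cm

x̄ = 140.00 cm, ȳ = 151.23 cm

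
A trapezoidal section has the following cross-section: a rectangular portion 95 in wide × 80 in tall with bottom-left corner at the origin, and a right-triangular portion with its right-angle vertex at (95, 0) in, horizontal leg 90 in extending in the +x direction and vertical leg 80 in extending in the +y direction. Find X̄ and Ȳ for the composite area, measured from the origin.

X̄ = 72.41 in, Ȳ = 35.71 in

rectangular portion: A = 95 × 80 = 7600.00, centroid at (47.50, 40.00).
triangular portion: A = ½·90·80 = 3600.00, centroid at (125.00, 26.67).
ΣA = 11200.00 in²
ΣAX̄ = (7600.00)(47.50) + (3600.00)(125.00) = 811000.00 in³
ΣAȲ = (7600.00)(40.00) + (3600.00)(26.67) = 400000.00 in³
X̄ = 811000.00 / 11200.00 = 72.41 in
Ȳ = 400000.00 / 11200.00 = 35.71 in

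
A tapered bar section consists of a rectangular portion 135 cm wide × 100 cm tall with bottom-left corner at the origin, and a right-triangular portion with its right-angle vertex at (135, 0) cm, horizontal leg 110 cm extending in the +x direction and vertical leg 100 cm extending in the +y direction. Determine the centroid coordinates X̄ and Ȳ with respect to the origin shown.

rectangular portion: A = 135 × 100 = 13500.00, centroid at (67.50, 50.00).
triangular portion: A = ½·110·100 = 5500.00, centroid at (171.67, 33.33).
ΣA = 19000.00 cm²
ΣAX̄ = (13500.00)(67.50) + (5500.00)(171.67) = 1855416.67 cm³
ΣAȲ = (13500.00)(50.00) + (5500.00)(33.33) = 858333.33 cm³
X̄ = 1855416.67 / 19000.00 = 97.65 cm
Ȳ = 858333.33 / 19000.00 = 45.18 cm

X̄ = 97.65 cm, Ȳ = 45.18 cm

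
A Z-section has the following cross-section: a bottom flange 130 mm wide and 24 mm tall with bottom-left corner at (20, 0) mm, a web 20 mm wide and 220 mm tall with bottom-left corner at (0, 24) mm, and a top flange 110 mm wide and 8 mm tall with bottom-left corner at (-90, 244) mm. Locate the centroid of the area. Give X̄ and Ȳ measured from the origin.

bottom flange: A = 130 × 24 = 3120.00, centroid at (85.00, 12.00).
web: A = 20 × 220 = 4400.00, centroid at (10.00, 134.00).
top flange: A = 110 × 8 = 880.00, centroid at (-35.00, 248.00).
ΣA = 8400.00 mm², ΣAX̄ = 278400.00 mm³, ΣAȲ = 845280.00 mm³.
X̄ = 278400.00/8400.00 = 33.14 mm; Ȳ = 845280.00/8400.00 = 100.63 mm.

X̄ = 33.14 mm, Ȳ = 100.63 mm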